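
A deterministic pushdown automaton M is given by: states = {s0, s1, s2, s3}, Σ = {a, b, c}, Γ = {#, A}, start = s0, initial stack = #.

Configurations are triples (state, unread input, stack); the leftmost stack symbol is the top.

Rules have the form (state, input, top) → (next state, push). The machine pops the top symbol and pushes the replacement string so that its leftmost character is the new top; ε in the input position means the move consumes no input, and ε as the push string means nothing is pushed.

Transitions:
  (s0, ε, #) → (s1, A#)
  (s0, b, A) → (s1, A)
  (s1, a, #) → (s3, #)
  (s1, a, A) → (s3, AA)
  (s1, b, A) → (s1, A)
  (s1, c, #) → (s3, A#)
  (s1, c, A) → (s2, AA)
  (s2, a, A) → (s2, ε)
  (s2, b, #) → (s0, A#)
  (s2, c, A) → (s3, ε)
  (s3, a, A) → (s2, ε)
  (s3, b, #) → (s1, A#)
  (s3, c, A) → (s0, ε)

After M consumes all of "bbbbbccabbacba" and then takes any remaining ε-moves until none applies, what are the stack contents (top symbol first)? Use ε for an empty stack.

(s0, bbbbbccabbacba, #) ⊢ (s1, bbbbbccabbacba, A#) ⊢ (s1, bbbbccabbacba, A#) ⊢ (s1, bbbccabbacba, A#) ⊢ (s1, bbccabbacba, A#) ⊢ (s1, bccabbacba, A#) ⊢ (s1, ccabbacba, A#) ⊢ (s2, cabbacba, AA#) ⊢ (s3, abbacba, A#) ⊢ (s2, bbacba, #) ⊢ (s0, bacba, A#) ⊢ (s1, acba, A#) ⊢ (s3, cba, AA#) ⊢ (s0, ba, A#) ⊢ (s1, a, A#) ⊢ (s3, ε, AA#)
All input consumed in state s3 with stack AA#.

AA#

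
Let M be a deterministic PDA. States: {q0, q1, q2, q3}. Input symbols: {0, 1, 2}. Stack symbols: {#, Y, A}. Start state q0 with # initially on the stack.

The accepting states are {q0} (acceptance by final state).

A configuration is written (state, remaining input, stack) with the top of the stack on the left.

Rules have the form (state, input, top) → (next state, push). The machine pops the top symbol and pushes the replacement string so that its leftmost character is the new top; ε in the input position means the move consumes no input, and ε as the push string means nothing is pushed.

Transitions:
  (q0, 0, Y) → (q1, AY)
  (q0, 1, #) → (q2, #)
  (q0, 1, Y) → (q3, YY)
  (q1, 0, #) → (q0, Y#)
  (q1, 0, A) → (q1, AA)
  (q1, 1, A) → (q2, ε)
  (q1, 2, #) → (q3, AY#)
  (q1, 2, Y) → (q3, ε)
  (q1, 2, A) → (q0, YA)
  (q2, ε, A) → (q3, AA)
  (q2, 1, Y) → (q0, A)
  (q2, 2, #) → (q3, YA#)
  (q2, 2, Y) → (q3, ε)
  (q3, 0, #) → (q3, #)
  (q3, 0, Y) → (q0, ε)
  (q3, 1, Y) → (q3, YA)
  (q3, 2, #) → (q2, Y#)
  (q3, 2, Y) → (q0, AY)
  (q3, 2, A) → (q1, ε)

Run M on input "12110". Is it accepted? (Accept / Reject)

(q0, 12110, #)
  read 1, top #: go to q2, push # → (q2, 2110, #)
  read 2, top #: go to q3, push YA# → (q3, 110, YA#)
  read 1, top Y: go to q3, push YA → (q3, 10, YAA#)
  read 1, top Y: go to q3, push YA → (q3, 0, YAAA#)
  read 0, top Y: go to q0, push ε → (q0, ε, AAA#)
All input consumed; state q0 ∈ F.

Accept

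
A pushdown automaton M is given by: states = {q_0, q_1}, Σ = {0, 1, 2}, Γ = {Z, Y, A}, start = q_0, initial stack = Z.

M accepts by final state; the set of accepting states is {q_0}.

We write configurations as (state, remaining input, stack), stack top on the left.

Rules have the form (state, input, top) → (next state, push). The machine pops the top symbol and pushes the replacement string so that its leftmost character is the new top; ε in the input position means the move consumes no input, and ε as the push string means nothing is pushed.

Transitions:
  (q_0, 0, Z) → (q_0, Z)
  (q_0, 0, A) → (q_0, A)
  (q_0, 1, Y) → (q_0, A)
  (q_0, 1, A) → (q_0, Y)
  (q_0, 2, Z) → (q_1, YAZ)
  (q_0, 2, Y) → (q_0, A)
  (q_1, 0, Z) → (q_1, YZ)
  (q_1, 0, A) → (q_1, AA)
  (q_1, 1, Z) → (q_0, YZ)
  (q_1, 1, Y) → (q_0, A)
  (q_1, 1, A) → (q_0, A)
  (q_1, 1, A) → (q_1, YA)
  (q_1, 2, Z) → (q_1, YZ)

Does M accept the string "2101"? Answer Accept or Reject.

One accepting computation: (q_0, 2101, Z) ⊢ (q_1, 101, YAZ) ⊢ (q_0, 01, AAZ) ⊢ (q_0, 1, AAZ) ⊢ (q_0, ε, YAZ)
All input consumed and state q_0 ∈ F.

Accept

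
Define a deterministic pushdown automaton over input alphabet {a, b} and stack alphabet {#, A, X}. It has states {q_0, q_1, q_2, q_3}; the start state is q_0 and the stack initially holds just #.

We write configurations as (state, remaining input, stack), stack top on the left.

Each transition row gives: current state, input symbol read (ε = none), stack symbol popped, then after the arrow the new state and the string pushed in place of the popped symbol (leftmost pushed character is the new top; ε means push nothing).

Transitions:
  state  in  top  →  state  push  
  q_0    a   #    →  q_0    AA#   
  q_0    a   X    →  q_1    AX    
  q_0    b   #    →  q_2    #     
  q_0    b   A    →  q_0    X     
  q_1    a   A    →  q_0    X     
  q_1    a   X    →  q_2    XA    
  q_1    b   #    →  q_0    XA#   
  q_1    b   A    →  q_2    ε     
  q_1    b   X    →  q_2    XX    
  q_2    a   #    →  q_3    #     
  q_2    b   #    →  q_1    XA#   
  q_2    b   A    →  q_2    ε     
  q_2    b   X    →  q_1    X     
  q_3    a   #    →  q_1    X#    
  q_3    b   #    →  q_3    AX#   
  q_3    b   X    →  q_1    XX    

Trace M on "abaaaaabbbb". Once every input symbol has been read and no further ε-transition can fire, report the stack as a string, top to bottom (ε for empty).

XXXXA#

(q_0, abaaaaabbbb, #)
  read a, top #: go to q_0, push AA# → (q_0, baaaaabbbb, AA#)
  read b, top A: go to q_0, push X → (q_0, aaaaabbbb, XA#)
  read a, top X: go to q_1, push AX → (q_1, aaaabbbb, AXA#)
  read a, top A: go to q_0, push X → (q_0, aaabbbb, XXA#)
  read a, top X: go to q_1, push AX → (q_1, aabbbb, AXXA#)
  read a, top A: go to q_0, push X → (q_0, abbbb, XXXA#)
  read a, top X: go to q_1, push AX → (q_1, bbbb, AXXXA#)
  read b, top A: go to q_2, push ε → (q_2, bbb, XXXA#)
  read b, top X: go to q_1, push X → (q_1, bb, XXXA#)
  read b, top X: go to q_2, push XX → (q_2, b, XXXXA#)
  read b, top X: go to q_1, push X → (q_1, ε, XXXXA#)
All input consumed in state q_1 with stack XXXXA#.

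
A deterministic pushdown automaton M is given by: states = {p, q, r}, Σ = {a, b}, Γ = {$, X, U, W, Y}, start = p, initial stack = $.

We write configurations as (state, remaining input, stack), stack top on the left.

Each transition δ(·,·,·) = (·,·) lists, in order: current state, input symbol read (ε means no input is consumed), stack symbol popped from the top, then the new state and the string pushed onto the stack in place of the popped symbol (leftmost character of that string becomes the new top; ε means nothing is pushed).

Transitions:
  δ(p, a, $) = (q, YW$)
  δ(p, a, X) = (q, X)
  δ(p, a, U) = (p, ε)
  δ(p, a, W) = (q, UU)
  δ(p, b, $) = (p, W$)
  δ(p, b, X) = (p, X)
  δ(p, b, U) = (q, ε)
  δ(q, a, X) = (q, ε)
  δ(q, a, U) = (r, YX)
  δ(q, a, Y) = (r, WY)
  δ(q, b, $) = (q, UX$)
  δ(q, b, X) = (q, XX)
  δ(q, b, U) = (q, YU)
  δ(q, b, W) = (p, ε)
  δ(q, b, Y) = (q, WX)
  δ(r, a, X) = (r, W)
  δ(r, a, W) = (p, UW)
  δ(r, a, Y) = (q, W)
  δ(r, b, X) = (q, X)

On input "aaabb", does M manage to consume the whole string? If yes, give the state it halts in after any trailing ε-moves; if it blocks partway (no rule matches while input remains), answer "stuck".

p

(p, aaabb, $)
  read a, top $: go to q, push YW$ → (q, aabb, YW$)
  read a, top Y: go to r, push WY → (r, abb, WYW$)
  read a, top W: go to p, push UW → (p, bb, UWYW$)
  read b, top U: go to q, push ε → (q, b, WYW$)
  read b, top W: go to p, push ε → (p, ε, YW$)
All input consumed; M is in state p.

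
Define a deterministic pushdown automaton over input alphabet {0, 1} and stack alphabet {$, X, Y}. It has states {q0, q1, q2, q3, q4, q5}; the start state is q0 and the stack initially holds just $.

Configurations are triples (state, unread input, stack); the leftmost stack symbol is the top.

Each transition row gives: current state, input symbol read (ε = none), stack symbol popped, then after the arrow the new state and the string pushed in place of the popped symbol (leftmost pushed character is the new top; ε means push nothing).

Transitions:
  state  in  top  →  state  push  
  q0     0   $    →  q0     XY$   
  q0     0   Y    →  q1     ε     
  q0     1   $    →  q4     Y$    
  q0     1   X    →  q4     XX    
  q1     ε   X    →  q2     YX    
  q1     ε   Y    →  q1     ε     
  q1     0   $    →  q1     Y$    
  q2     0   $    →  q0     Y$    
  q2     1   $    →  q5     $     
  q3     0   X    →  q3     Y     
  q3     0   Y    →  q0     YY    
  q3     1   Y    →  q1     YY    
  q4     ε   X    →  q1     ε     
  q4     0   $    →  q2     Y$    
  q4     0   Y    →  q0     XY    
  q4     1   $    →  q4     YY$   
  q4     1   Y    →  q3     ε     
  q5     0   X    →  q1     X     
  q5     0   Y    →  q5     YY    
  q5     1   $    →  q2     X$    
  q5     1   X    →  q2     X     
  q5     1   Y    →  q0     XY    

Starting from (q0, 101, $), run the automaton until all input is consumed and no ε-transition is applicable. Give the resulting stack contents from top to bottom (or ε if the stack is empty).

(q0, 101, $)
  read 1, top $: go to q4, push Y$ → (q4, 01, Y$)
  read 0, top Y: go to q0, push XY → (q0, 1, XY$)
  read 1, top X: go to q4, push XX → (q4, ε, XXY$)
  ε-move, top X: go to q1, push ε → (q1, ε, XY$)
  ε-move, top X: go to q2, push YX → (q2, ε, YXY$)
All input consumed in state q2 with stack YXY$.

YXY$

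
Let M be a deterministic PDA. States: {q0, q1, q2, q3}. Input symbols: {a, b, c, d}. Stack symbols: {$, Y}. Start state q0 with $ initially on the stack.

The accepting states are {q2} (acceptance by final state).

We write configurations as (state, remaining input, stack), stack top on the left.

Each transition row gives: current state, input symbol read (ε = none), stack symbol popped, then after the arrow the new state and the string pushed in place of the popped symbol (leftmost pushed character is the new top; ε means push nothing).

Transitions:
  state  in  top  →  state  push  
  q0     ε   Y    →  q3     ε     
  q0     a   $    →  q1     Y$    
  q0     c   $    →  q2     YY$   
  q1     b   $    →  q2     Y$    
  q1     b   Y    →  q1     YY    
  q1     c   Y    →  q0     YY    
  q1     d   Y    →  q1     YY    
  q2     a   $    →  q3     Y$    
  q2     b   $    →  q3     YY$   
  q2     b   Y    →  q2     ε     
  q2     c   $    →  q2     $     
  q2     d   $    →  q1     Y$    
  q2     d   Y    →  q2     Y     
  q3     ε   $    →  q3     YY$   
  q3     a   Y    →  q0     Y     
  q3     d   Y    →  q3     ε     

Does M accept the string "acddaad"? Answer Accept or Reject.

(q0, acddaad, $) ⊢ (q1, cddaad, Y$) ⊢ (q0, ddaad, YY$) ⊢ (q3, ddaad, Y$) ⊢ (q3, daad, $) ⊢ (q3, daad, YY$) ⊢ (q3, aad, Y$) ⊢ (q0, ad, Y$) ⊢ (q3, ad, $) ⊢ (q3, ad, YY$) ⊢ (q0, d, YY$) ⊢ (q3, d, Y$) ⊢ (q3, ε, $) ⊢ (q3, ε, YY$)
All input consumed; state q3 ∉ F and no further ε-move applies.

Reject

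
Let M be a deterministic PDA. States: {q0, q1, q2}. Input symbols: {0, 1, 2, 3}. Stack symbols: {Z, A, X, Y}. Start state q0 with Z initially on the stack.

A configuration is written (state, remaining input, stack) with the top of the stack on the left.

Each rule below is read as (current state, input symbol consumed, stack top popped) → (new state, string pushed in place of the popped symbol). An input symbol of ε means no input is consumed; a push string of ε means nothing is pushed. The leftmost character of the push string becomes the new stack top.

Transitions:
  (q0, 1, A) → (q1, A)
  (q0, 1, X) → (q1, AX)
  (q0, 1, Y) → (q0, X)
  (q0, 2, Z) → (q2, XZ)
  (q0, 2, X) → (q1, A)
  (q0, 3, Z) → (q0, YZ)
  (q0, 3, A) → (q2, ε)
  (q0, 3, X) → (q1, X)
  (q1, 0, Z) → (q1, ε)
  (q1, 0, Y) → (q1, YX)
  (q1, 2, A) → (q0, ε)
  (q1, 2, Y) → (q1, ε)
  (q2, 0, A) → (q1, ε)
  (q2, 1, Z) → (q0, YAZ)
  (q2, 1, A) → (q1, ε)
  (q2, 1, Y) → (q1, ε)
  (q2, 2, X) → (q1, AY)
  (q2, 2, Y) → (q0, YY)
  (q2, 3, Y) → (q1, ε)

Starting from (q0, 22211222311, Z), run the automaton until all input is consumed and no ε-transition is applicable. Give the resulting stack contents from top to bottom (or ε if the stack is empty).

AXZ

(q0, 22211222311, Z)
  read 2, top Z: go to q2, push XZ → (q2, 2211222311, XZ)
  read 2, top X: go to q1, push AY → (q1, 211222311, AYZ)
  read 2, top A: go to q0, push ε → (q0, 11222311, YZ)
  read 1, top Y: go to q0, push X → (q0, 1222311, XZ)
  read 1, top X: go to q1, push AX → (q1, 222311, AXZ)
  read 2, top A: go to q0, push ε → (q0, 22311, XZ)
  read 2, top X: go to q1, push A → (q1, 2311, AZ)
  read 2, top A: go to q0, push ε → (q0, 311, Z)
  read 3, top Z: go to q0, push YZ → (q0, 11, YZ)
  read 1, top Y: go to q0, push X → (q0, 1, XZ)
  read 1, top X: go to q1, push AX → (q1, ε, AXZ)
All input consumed in state q1 with stack AXZ.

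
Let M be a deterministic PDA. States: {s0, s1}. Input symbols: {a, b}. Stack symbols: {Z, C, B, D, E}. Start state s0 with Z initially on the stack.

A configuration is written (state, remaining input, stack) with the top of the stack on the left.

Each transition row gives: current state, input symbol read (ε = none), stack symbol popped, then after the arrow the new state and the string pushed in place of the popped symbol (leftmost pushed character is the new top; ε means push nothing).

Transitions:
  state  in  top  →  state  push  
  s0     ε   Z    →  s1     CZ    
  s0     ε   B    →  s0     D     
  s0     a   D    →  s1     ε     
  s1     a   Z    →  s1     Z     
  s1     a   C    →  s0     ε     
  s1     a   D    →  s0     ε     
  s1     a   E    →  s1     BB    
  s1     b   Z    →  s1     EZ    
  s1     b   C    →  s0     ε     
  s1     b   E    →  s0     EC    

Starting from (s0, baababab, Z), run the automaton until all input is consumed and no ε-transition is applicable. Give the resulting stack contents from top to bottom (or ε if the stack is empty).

(s0, baababab, Z)
  ε-move, top Z: go to s1, push CZ → (s1, baababab, CZ)
  read b, top C: go to s0, push ε → (s0, aababab, Z)
  ε-move, top Z: go to s1, push CZ → (s1, aababab, CZ)
  read a, top C: go to s0, push ε → (s0, ababab, Z)
  ε-move, top Z: go to s1, push CZ → (s1, ababab, CZ)
  read a, top C: go to s0, push ε → (s0, babab, Z)
  ε-move, top Z: go to s1, push CZ → (s1, babab, CZ)
  read b, top C: go to s0, push ε → (s0, abab, Z)
  ε-move, top Z: go to s1, push CZ → (s1, abab, CZ)
  read a, top C: go to s0, push ε → (s0, bab, Z)
  ε-move, top Z: go to s1, push CZ → (s1, bab, CZ)
  read b, top C: go to s0, push ε → (s0, ab, Z)
  ε-move, top Z: go to s1, push CZ → (s1, ab, CZ)
  read a, top C: go to s0, push ε → (s0, b, Z)
  ε-move, top Z: go to s1, push CZ → (s1, b, CZ)
  read b, top C: go to s0, push ε → (s0, ε, Z)
  ε-move, top Z: go to s1, push CZ → (s1, ε, CZ)
All input consumed in state s1 with stack CZ.

CZ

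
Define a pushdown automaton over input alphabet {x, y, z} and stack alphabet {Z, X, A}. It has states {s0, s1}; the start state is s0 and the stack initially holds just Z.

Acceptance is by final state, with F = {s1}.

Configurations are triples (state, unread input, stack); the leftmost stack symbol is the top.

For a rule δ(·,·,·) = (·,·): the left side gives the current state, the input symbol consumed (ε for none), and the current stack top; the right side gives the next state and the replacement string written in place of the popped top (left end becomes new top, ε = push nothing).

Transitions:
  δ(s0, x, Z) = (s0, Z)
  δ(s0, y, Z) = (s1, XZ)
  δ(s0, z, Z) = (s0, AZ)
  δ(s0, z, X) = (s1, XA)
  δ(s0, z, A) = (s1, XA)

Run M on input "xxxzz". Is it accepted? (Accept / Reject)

Accept

One accepting computation: (s0, xxxzz, Z) ⊢ (s0, xxzz, Z) ⊢ (s0, xzz, Z) ⊢ (s0, zz, Z) ⊢ (s0, z, AZ) ⊢ (s1, ε, XAZ)
All input consumed and state s1 ∈ F.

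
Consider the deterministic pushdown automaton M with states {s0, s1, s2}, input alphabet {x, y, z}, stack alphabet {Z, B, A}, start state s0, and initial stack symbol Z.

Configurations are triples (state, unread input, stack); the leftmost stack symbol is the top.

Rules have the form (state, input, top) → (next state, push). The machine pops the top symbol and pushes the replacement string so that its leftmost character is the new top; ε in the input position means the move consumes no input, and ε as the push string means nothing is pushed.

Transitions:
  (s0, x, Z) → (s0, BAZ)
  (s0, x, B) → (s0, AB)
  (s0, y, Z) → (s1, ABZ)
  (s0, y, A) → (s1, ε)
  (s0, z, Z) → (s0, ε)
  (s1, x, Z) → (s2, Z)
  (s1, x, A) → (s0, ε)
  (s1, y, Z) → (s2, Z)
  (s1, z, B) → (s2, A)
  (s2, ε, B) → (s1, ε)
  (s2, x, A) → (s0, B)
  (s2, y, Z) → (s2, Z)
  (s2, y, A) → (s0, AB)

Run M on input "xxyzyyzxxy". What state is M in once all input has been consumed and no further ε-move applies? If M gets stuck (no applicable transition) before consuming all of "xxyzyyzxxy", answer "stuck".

s1

(s0, xxyzyyzxxy, Z)
  read x, top Z: go to s0, push BAZ → (s0, xyzyyzxxy, BAZ)
  read x, top B: go to s0, push AB → (s0, yzyyzxxy, ABAZ)
  read y, top A: go to s1, push ε → (s1, zyyzxxy, BAZ)
  read z, top B: go to s2, push A → (s2, yyzxxy, AAZ)
  read y, top A: go to s0, push AB → (s0, yzxxy, ABAZ)
  read y, top A: go to s1, push ε → (s1, zxxy, BAZ)
  read z, top B: go to s2, push A → (s2, xxy, AAZ)
  read x, top A: go to s0, push B → (s0, xy, BAZ)
  read x, top B: go to s0, push AB → (s0, y, ABAZ)
  read y, top A: go to s1, push ε → (s1, ε, BAZ)
All input consumed; M is in state s1.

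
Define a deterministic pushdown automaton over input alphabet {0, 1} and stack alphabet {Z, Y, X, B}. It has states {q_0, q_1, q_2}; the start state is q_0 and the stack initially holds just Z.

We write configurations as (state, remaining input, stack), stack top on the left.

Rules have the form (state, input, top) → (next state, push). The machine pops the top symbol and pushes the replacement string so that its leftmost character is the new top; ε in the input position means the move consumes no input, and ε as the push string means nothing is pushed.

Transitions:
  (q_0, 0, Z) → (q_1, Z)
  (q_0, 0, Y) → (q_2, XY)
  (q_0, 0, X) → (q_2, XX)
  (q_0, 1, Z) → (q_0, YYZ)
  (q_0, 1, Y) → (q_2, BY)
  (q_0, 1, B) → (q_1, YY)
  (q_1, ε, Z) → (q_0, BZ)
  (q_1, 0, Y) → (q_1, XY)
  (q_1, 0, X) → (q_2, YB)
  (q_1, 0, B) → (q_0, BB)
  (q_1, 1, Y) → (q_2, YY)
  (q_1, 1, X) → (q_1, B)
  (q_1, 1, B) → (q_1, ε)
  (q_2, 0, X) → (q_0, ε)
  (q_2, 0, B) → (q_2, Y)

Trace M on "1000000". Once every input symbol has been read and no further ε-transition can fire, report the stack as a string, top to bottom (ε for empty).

YYZ

(q_0, 1000000, Z)
  read 1, top Z: go to q_0, push YYZ → (q_0, 000000, YYZ)
  read 0, top Y: go to q_2, push XY → (q_2, 00000, XYYZ)
  read 0, top X: go to q_0, push ε → (q_0, 0000, YYZ)
  read 0, top Y: go to q_2, push XY → (q_2, 000, XYYZ)
  read 0, top X: go to q_0, push ε → (q_0, 00, YYZ)
  read 0, top Y: go to q_2, push XY → (q_2, 0, XYYZ)
  read 0, top X: go to q_0, push ε → (q_0, ε, YYZ)
All input consumed in state q_0 with stack YYZ.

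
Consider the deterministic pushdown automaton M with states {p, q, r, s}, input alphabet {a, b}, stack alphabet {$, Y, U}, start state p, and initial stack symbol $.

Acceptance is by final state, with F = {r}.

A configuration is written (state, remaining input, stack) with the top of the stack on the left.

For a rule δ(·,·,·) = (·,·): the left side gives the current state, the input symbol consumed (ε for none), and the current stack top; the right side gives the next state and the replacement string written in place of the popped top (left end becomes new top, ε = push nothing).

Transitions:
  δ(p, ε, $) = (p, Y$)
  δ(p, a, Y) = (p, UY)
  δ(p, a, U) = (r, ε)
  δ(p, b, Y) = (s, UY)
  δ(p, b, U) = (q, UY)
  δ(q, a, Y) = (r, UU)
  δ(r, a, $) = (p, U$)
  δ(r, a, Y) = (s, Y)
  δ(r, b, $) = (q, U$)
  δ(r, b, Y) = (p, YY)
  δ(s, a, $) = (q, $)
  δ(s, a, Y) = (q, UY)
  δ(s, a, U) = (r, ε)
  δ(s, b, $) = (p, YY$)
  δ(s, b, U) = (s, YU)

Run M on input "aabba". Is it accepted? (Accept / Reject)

Accept

(p, aabba, $) ⊢ (p, aabba, Y$) ⊢ (p, abba, UY$) ⊢ (r, bba, Y$) ⊢ (p, ba, YY$) ⊢ (s, a, UYY$) ⊢ (r, ε, YY$)
All input consumed; state r ∈ F.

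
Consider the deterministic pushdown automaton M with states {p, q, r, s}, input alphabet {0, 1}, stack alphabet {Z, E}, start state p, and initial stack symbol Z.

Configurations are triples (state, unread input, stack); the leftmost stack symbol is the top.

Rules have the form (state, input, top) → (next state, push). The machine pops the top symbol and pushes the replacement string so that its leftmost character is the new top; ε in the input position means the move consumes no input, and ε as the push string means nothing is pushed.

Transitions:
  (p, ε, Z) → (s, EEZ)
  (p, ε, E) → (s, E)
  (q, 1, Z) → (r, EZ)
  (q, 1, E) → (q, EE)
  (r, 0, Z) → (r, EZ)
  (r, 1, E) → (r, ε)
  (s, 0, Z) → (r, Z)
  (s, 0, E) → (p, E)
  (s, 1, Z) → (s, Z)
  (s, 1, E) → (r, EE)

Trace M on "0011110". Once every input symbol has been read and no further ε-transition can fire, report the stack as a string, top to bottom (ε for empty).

(p, 0011110, Z)
  ε-move, top Z: go to s, push EEZ → (s, 0011110, EEZ)
  read 0, top E: go to p, push E → (p, 011110, EEZ)
  ε-move, top E: go to s, push E → (s, 011110, EEZ)
  read 0, top E: go to p, push E → (p, 11110, EEZ)
  ε-move, top E: go to s, push E → (s, 11110, EEZ)
  read 1, top E: go to r, push EE → (r, 1110, EEEZ)
  read 1, top E: go to r, push ε → (r, 110, EEZ)
  read 1, top E: go to r, push ε → (r, 10, EZ)
  read 1, top E: go to r, push ε → (r, 0, Z)
  read 0, top Z: go to r, push EZ → (r, ε, EZ)
All input consumed in state r with stack EZ.

EZ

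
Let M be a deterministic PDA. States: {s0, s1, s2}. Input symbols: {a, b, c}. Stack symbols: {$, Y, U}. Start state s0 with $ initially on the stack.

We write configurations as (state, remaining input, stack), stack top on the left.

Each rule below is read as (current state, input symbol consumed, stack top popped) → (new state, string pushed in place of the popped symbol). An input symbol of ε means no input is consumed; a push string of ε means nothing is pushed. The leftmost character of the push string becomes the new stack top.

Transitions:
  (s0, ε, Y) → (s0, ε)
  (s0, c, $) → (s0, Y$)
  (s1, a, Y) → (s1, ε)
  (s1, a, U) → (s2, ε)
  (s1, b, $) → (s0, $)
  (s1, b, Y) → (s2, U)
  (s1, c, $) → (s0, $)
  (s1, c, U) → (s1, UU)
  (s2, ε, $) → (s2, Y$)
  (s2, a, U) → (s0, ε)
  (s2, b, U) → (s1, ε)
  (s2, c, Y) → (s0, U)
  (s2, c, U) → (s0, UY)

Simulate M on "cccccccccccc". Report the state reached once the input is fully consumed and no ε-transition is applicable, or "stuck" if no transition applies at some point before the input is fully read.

s0

(s0, cccccccccccc, $) ⊢ (s0, ccccccccccc, Y$) ⊢ (s0, ccccccccccc, $) ⊢ (s0, cccccccccc, Y$) ⊢ (s0, cccccccccc, $) ⊢ (s0, ccccccccc, Y$) ⊢ (s0, ccccccccc, $) ⊢ (s0, cccccccc, Y$) ⊢ (s0, cccccccc, $) ⊢ (s0, ccccccc, Y$) ⊢ (s0, ccccccc, $) ⊢ (s0, cccccc, Y$) ⊢ (s0, cccccc, $) ⊢ (s0, ccccc, Y$) ⊢ (s0, ccccc, $) ⊢ (s0, cccc, Y$) ⊢ (s0, cccc, $) ⊢ (s0, ccc, Y$) ⊢ (s0, ccc, $) ⊢ (s0, cc, Y$) ⊢ (s0, cc, $) ⊢ (s0, c, Y$) ⊢ (s0, c, $) ⊢ (s0, ε, Y$) ⊢ (s0, ε, $)
All input consumed; M is in state s0.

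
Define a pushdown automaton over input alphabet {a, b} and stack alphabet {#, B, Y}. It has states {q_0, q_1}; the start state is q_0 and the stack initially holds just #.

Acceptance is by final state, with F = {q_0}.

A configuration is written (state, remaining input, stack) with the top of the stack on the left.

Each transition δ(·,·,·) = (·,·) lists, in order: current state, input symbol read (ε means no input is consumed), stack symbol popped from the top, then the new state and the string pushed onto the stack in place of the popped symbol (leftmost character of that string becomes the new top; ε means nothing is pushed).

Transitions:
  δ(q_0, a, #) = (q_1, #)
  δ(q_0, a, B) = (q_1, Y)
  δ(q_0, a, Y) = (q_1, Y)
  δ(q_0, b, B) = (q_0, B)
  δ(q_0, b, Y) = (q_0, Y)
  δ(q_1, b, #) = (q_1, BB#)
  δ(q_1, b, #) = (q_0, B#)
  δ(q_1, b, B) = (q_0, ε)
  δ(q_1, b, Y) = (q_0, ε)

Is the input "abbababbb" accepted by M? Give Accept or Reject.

One accepting computation: (q_0, abbababbb, #) ⊢ (q_1, bbababbb, #) ⊢ (q_1, bababbb, BB#) ⊢ (q_0, ababbb, B#) ⊢ (q_1, babbb, Y#) ⊢ (q_0, abbb, #) ⊢ (q_1, bbb, #) ⊢ (q_1, bb, BB#) ⊢ (q_0, b, B#) ⊢ (q_0, ε, B#)
All input consumed and state q_0 ∈ F.

Accept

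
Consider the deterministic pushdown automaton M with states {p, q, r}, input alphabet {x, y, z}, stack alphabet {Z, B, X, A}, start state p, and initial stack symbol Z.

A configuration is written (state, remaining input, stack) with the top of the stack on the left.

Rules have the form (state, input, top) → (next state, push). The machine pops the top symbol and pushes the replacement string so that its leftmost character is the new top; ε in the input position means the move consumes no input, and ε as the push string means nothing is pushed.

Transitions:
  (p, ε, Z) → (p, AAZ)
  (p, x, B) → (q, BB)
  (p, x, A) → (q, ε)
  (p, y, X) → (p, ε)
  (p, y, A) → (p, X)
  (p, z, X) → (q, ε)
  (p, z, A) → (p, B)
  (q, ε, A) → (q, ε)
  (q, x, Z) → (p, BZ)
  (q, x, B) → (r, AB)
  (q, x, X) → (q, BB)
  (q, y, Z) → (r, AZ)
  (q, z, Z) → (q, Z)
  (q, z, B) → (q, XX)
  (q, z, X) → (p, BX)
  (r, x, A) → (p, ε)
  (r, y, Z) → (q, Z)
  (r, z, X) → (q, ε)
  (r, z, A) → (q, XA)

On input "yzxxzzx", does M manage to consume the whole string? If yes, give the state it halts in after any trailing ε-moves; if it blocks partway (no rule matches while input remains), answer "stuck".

q

(p, yzxxzzx, Z) ⊢ (p, yzxxzzx, AAZ) ⊢ (p, zxxzzx, XAZ) ⊢ (q, xxzzx, AZ) ⊢ (q, xxzzx, Z) ⊢ (p, xzzx, BZ) ⊢ (q, zzx, BBZ) ⊢ (q, zx, XXBZ) ⊢ (p, x, BXXBZ) ⊢ (q, ε, BBXXBZ)
All input consumed; M is in state q.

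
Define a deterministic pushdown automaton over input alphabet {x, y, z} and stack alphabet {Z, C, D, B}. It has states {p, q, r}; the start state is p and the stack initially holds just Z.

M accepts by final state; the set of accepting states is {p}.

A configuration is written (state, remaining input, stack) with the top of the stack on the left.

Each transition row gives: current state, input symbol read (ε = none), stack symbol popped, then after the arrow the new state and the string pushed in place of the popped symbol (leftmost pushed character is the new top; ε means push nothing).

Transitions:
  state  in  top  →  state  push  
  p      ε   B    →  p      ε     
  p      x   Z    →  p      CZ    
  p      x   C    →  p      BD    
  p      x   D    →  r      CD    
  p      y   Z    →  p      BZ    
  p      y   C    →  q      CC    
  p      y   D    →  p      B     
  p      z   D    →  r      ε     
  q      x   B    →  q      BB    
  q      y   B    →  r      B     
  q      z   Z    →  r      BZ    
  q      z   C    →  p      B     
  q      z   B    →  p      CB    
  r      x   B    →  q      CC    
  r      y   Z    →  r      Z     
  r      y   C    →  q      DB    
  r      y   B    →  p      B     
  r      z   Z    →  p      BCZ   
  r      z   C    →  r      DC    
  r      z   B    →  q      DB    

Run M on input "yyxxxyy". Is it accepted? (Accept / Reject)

Reject

(p, yyxxxyy, Z) ⊢ (p, yxxxyy, BZ) ⊢ (p, yxxxyy, Z) ⊢ (p, xxxyy, BZ) ⊢ (p, xxxyy, Z) ⊢ (p, xxyy, CZ) ⊢ (p, xyy, BDZ) ⊢ (p, xyy, DZ) ⊢ (r, yy, CDZ) ⊢ (q, y, DBDZ)
No transition applies at (q, y, DBDZ); input not fully consumed.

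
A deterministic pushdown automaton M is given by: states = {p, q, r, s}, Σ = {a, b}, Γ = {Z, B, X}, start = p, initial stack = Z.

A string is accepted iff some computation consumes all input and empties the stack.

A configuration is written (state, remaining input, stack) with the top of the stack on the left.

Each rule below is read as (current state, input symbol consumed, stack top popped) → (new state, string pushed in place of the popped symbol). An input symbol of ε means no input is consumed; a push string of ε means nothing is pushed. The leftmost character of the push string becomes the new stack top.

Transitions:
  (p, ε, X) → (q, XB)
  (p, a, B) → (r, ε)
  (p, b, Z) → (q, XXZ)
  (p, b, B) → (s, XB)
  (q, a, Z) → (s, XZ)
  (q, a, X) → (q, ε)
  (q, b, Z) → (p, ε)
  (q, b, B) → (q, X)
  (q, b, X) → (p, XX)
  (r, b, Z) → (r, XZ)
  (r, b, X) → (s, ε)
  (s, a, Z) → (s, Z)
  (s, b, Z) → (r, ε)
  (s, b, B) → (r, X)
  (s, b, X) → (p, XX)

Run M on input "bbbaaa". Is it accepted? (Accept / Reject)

(p, bbbaaa, Z)
  read b, top Z: go to q, push XXZ → (q, bbaaa, XXZ)
  read b, top X: go to p, push XX → (p, baaa, XXXZ)
  ε-move, top X: go to q, push XB → (q, baaa, XBXXZ)
  read b, top X: go to p, push XX → (p, aaa, XXBXXZ)
  ε-move, top X: go to q, push XB → (q, aaa, XBXBXXZ)
  read a, top X: go to q, push ε → (q, aa, BXBXXZ)
No transition applies at (q, aa, BXBXXZ); input not fully consumed.

Reject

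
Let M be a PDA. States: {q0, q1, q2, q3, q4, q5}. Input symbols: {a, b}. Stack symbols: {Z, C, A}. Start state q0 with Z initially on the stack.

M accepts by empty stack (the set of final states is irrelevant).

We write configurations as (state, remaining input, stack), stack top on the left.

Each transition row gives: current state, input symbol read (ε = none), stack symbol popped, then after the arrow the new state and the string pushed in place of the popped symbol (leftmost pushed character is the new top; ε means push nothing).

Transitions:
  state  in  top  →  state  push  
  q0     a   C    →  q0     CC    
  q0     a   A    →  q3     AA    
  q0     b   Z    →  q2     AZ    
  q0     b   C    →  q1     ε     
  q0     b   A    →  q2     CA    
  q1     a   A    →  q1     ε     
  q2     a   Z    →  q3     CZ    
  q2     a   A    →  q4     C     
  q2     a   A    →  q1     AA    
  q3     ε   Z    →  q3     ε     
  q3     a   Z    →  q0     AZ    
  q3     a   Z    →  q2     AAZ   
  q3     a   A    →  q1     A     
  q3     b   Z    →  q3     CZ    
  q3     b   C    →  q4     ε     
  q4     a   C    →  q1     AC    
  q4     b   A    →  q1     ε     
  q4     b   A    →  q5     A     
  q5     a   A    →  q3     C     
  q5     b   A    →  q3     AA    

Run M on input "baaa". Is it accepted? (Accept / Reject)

Reject

No computation consumes all input and empties the stack.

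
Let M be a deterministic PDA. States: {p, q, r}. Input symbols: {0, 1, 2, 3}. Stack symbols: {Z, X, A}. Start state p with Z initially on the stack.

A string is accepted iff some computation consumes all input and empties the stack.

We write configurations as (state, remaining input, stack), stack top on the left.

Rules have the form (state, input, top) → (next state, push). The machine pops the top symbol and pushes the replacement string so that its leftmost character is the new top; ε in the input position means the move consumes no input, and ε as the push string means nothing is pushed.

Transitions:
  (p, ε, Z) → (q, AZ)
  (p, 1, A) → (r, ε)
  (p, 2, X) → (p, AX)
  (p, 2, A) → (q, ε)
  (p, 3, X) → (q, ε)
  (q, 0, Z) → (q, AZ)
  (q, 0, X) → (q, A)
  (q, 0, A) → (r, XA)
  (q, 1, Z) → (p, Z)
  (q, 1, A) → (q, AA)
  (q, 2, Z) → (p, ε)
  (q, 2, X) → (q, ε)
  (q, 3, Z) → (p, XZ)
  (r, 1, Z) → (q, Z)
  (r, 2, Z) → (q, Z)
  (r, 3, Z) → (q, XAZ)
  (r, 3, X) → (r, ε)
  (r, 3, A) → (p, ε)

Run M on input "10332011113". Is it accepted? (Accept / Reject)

Reject

(p, 10332011113, Z) ⊢ (q, 10332011113, AZ) ⊢ (q, 0332011113, AAZ) ⊢ (r, 332011113, XAAZ) ⊢ (r, 32011113, AAZ) ⊢ (p, 2011113, AZ) ⊢ (q, 011113, Z) ⊢ (q, 11113, AZ) ⊢ (q, 1113, AAZ) ⊢ (q, 113, AAAZ) ⊢ (q, 13, AAAAZ) ⊢ (q, 3, AAAAAZ)
No transition applies at (q, 3, AAAAAZ); input not fully consumed.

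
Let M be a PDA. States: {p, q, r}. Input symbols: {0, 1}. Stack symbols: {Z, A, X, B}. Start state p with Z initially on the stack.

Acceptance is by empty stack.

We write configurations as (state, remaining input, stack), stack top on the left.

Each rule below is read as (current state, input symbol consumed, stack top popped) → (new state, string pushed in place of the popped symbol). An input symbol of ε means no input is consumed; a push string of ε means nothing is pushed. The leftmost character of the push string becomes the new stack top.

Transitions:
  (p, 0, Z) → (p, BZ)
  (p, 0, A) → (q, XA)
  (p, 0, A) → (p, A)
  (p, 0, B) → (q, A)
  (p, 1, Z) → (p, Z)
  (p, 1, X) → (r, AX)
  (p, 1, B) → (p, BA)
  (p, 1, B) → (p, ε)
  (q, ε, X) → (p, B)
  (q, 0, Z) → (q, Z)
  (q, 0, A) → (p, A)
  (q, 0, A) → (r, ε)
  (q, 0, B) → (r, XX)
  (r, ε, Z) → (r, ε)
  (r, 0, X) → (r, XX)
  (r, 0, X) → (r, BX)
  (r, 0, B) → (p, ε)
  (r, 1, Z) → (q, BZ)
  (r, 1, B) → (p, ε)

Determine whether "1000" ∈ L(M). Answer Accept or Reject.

Accept

One accepting computation: (p, 1000, Z) ⊢ (p, 000, Z) ⊢ (p, 00, BZ) ⊢ (q, 0, AZ) ⊢ (r, ε, Z) ⊢ (r, ε, ε)
All input consumed and the stack is empty.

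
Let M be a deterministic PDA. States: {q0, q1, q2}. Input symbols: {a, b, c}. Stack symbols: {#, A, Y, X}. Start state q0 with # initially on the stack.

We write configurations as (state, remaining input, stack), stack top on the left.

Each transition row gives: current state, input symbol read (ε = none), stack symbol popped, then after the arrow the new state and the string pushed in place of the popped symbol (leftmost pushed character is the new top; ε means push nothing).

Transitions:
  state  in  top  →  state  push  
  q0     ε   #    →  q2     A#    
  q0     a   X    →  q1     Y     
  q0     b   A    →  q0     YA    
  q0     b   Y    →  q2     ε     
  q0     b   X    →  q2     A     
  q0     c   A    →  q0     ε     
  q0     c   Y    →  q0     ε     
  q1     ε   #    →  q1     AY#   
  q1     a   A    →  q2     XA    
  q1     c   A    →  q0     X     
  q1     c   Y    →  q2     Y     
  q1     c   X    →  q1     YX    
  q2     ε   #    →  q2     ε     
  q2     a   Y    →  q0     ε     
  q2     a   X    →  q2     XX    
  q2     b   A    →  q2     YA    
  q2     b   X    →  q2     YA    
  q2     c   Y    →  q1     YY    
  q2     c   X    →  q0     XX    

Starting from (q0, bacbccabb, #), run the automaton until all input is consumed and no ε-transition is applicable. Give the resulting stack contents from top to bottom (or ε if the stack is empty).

(q0, bacbccabb, #)
  ε-move, top #: go to q2, push A# → (q2, bacbccabb, A#)
  read b, top A: go to q2, push YA → (q2, acbccabb, YA#)
  read a, top Y: go to q0, push ε → (q0, cbccabb, A#)
  read c, top A: go to q0, push ε → (q0, bccabb, #)
  ε-move, top #: go to q2, push A# → (q2, bccabb, A#)
  read b, top A: go to q2, push YA → (q2, ccabb, YA#)
  read c, top Y: go to q1, push YY → (q1, cabb, YYA#)
  read c, top Y: go to q2, push Y → (q2, abb, YYA#)
  read a, top Y: go to q0, push ε → (q0, bb, YA#)
  read b, top Y: go to q2, push ε → (q2, b, A#)
  read b, top A: go to q2, push YA → (q2, ε, YA#)
All input consumed in state q2 with stack YA#.

YA#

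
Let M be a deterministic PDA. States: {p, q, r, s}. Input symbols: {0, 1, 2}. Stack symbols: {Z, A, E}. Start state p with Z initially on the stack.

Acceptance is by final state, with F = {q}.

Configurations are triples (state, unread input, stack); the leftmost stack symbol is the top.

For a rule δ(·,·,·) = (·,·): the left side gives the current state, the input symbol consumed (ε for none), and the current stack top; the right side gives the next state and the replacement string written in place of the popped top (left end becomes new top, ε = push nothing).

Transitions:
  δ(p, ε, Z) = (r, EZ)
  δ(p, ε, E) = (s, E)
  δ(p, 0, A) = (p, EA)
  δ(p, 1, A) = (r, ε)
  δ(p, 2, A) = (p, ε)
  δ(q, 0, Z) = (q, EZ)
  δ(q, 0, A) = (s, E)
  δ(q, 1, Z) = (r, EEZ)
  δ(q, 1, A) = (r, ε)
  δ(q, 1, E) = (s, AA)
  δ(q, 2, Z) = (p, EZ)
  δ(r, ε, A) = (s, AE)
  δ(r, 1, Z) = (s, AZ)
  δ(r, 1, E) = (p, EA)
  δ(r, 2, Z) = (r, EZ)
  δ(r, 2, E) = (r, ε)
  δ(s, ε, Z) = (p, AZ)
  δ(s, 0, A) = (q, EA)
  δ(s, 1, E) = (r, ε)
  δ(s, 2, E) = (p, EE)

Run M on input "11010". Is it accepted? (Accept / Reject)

Accept

(p, 11010, Z)
  ε-move, top Z: go to r, push EZ → (r, 11010, EZ)
  read 1, top E: go to p, push EA → (p, 1010, EAZ)
  ε-move, top E: go to s, push E → (s, 1010, EAZ)
  read 1, top E: go to r, push ε → (r, 010, AZ)
  ε-move, top A: go to s, push AE → (s, 010, AEZ)
  read 0, top A: go to q, push EA → (q, 10, EAEZ)
  read 1, top E: go to s, push AA → (s, 0, AAAEZ)
  read 0, top A: go to q, push EA → (q, ε, EAAAEZ)
All input consumed; state q ∈ F.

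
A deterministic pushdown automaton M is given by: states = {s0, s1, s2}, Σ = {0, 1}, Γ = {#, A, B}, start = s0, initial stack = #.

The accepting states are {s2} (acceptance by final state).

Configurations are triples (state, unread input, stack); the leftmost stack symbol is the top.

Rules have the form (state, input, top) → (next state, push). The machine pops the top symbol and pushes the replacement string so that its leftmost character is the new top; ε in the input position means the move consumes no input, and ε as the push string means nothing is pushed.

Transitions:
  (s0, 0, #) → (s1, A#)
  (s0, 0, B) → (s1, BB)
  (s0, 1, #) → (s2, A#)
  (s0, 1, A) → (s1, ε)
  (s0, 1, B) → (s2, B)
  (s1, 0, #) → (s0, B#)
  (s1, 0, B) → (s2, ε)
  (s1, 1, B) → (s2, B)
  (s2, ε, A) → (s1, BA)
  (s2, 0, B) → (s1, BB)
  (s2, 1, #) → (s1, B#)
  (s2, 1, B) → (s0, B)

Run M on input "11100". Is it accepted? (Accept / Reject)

Accept

(s0, 11100, #)
  read 1, top #: go to s2, push A# → (s2, 1100, A#)
  ε-move, top A: go to s1, push BA → (s1, 1100, BA#)
  read 1, top B: go to s2, push B → (s2, 100, BA#)
  read 1, top B: go to s0, push B → (s0, 00, BA#)
  read 0, top B: go to s1, push BB → (s1, 0, BBA#)
  read 0, top B: go to s2, push ε → (s2, ε, BA#)
All input consumed; state s2 ∈ F.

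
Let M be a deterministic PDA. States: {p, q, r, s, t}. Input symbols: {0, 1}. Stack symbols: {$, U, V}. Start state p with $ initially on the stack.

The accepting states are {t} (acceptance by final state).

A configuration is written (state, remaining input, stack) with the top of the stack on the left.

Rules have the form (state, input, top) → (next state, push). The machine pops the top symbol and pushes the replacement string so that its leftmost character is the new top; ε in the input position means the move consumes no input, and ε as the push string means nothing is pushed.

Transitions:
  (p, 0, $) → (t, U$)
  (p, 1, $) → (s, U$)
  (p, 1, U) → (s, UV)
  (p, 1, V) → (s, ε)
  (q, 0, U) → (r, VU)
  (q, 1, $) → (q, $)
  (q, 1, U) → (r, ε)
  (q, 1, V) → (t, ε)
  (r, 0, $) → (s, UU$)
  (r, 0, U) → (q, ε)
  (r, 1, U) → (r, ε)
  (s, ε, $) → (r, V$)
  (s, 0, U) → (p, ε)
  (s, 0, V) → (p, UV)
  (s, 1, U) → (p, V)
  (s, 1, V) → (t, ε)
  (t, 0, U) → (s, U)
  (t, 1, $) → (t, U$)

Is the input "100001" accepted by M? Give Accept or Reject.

Reject

(p, 100001, $)
  read 1, top $: go to s, push U$ → (s, 00001, U$)
  read 0, top U: go to p, push ε → (p, 0001, $)
  read 0, top $: go to t, push U$ → (t, 001, U$)
  read 0, top U: go to s, push U → (s, 01, U$)
  read 0, top U: go to p, push ε → (p, 1, $)
  read 1, top $: go to s, push U$ → (s, ε, U$)
All input consumed; state s ∉ F and no further ε-move applies.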